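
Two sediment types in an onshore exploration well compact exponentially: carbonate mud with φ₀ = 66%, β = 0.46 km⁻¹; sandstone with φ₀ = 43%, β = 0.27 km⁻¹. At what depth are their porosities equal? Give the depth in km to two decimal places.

Set φ₀ₐ e^(−βₐd) = φ₀ᵦ e^(−βᵦd) ⇒ ln(φ₀ₐ/φ₀ᵦ) = (βₐ − βᵦ)·d
d = ln(0.66/0.43) / (0.46 − 0.27) = 0.4285 / 0.19 = 2.255 km

2.26 km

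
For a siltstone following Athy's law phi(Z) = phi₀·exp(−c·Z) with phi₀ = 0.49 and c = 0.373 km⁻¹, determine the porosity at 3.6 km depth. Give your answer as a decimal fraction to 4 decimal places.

0.1279

phi = phi₀·exp(−c·Z) = 0.49 × exp(−0.373 × 3.6) = 0.49 × exp(−1.343)
  = 0.49 × 0.2611 = 0.1279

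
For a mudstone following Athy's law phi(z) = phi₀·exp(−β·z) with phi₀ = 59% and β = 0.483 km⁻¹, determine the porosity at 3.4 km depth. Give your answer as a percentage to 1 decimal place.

phi = phi₀·exp(−β·z) = 0.59 × exp(−0.483 × 3.4) = 0.59 × exp(−1.642)
  = 0.59 × 0.1936 = 0.1142

11.4%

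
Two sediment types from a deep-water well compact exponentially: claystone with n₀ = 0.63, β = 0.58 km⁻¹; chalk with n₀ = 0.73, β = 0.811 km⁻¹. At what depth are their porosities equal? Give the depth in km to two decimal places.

Set n₀ₐ e^(−βₐZ) = n₀ᵦ e^(−βᵦZ) ⇒ ln(n₀ₐ/n₀ᵦ) = (βₐ − βᵦ)·Z
Z = ln(0.63/0.73) / (0.58 − 0.811) = -0.1473 / -0.231 = 0.638 km

0.64 km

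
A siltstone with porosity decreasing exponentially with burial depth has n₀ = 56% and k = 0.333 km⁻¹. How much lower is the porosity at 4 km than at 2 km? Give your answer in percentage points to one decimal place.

14.0 percentage points

n(2) = 0.56·e^(−0.333×2) = 0.2877
n(4) = 0.56·e^(−0.333×4) = 0.1478
Δn = 0.2877 − 0.1478 = 0.1399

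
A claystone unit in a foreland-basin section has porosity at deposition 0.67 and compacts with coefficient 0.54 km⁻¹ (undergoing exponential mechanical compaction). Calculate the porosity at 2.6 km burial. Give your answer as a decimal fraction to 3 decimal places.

φ = φ₀·exp(−β·d) = 0.67 × exp(−0.54 × 2.6) = 0.67 × exp(−1.404)
  = 0.67 × 0.2456 = 0.1646

0.165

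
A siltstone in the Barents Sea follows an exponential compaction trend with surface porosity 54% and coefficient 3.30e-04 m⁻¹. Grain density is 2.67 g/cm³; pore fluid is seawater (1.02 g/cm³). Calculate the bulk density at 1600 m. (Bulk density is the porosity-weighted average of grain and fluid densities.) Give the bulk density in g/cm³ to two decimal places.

2.14 g/cm³

Working in km (1 km = 1000 m; k in km⁻¹ = k in m⁻¹ × 1000):
Porosity at depth: phi = 0.54·exp(−0.33×1.6) = 0.54×0.5898 = 0.3185
Bulk density: ρ_b = (1−phi)ρ_g + phi·ρ_f = 0.6815×2.67 + 0.3185×1.02
       = 1.820 + 0.325 = 2.145 g/cm³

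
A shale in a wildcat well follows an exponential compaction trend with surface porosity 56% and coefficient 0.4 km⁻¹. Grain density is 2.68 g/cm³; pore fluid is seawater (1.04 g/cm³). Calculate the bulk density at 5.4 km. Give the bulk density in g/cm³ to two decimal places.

Porosity at depth: φ = 0.56·exp(−0.4×5.4) = 0.56×0.1153 = 0.0646
Bulk density: ρ_b = (1−φ)ρ_g + φ·ρ_f = 0.9354×2.68 + 0.0646×1.04
       = 2.507 + 0.067 = 2.574 g/cm³

2.57 g/cm³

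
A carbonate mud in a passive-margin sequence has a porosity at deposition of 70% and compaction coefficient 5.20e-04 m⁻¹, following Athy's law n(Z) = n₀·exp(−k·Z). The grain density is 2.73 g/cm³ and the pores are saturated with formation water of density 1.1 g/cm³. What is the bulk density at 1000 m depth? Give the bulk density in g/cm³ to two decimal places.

2.05 g/cm³

Working in km (1 km = 1000 m; k in km⁻¹ = k in m⁻¹ × 1000):
Porosity at depth: n = 0.7·exp(−0.52×1) = 0.7×0.5945 = 0.4162
Bulk density: ρ_b = (1−n)ρ_g + n·ρ_f = 0.5838×2.73 + 0.4162×1.1
       = 1.594 + 0.458 = 2.052 g/cm³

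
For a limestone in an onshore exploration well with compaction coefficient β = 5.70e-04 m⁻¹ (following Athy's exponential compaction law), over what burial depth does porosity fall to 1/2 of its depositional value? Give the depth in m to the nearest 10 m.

Working in km (1 km = 1000 m; β in km⁻¹ = β in m⁻¹ × 1000):
phi/phi₀ = 1/2 ⇒ exp(−β·d) = 1/2 ⇒ d = ln(2) / β
d = 0.6931 / 0.57 = 1.216 km

1220 m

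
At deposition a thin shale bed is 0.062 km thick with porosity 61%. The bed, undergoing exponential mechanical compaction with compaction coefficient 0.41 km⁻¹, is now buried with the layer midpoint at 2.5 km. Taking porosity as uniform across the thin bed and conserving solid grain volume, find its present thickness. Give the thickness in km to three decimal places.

0.031 km

Porosity at 2.5 km: phi = 0.61·exp(−0.41×2.5) = 0.2189
Solid-volume conservation: h(1−phi) = h₀(1−phi₀) ⇒ h = h₀·(1−phi₀)/(1−phi)
h = 0.062 × (1 − 0.61)/(1 − 0.2189) = 0.062 × 0.4993 = 0.0310 km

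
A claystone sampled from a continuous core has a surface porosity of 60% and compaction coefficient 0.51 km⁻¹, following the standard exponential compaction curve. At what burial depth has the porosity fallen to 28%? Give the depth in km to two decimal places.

1.49 km

Invert Athy's law: d = ln(phi₀/phi) / β
d = ln(0.6/0.28) / 0.51 = ln(2.143) / 0.51 = 0.7621 / 0.51 = 1.494 km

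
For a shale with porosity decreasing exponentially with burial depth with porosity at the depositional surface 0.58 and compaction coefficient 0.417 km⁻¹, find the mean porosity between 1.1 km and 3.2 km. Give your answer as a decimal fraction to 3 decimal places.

0.244

⟨n⟩ = (1/(z₂−z₁)) ∫ n₀ e^(−βz) dz = n₀·(e^(−β·z₁) − e^(−β·z₂)) / (β·(z₂−z₁))
e^(−0.417×1.1) = 0.6321; e^(−0.417×3.2) = 0.2633
⟨n⟩ = 0.58 × (0.6321 − 0.2633) / (0.417 × 2.1) = 0.58 × 0.4211 = 0.2443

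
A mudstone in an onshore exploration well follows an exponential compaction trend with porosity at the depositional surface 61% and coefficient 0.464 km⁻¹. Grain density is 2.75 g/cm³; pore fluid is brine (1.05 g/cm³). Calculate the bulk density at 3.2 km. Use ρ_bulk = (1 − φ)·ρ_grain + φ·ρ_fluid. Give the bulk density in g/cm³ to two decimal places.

Porosity at depth: φ = 0.61·exp(−0.464×3.2) = 0.61×0.2265 = 0.1382
Bulk density: ρ_b = (1−φ)ρ_g + φ·ρ_f = 0.8618×2.75 + 0.1382×1.05
       = 2.370 + 0.145 = 2.515 g/cm³

2.52 g/cm³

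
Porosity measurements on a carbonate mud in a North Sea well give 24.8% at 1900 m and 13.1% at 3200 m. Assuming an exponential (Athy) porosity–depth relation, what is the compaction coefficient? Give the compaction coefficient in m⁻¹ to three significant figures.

Working in km (1 km = 1000 m; c in km⁻¹ = c in m⁻¹ × 1000):
Athy: φ(z) = φ₀ e^(−cz) ⇒ φ₁/φ₂ = e^{c(z₂−z₁)} ⇒ c = ln(φ₁/φ₂)/(z₂−z₁)
c = ln(0.248/0.131) / (3.2 − 1.9) = ln(1.893) / 1.3 = 0.6382 / 1.3 = 0.4909 km⁻¹

0.000491 m⁻¹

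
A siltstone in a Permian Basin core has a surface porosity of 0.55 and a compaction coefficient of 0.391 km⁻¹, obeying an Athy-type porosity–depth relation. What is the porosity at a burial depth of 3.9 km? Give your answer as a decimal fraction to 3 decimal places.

phi = phi₀·exp(−k·z) = 0.55 × exp(−0.391 × 3.9) = 0.55 × exp(−1.525)
  = 0.55 × 0.2176 = 0.1197

0.120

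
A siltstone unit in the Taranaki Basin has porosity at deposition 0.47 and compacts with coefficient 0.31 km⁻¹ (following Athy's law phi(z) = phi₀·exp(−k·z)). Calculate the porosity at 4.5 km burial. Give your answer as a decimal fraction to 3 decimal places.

0.116

phi = phi₀·exp(−k·z) = 0.47 × exp(−0.31 × 4.5) = 0.47 × exp(−1.395)
  = 0.47 × 0.2478 = 0.1165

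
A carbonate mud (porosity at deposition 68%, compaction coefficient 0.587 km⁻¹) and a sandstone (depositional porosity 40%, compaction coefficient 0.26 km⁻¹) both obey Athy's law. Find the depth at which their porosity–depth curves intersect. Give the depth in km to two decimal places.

1.62 km

Set n₀ₐ e^(−cₐZ) = n₀ᵦ e^(−cᵦZ) ⇒ ln(n₀ₐ/n₀ᵦ) = (cₐ − cᵦ)·Z
Z = ln(0.68/0.4) / (0.587 − 0.26) = 0.5306 / 0.327 = 1.623 km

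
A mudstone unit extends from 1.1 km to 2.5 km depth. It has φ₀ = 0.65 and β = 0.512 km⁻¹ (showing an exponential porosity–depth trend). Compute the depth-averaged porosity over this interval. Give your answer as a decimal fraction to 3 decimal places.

⟨φ⟩ = (1/(z₂−z₁)) ∫ φ₀ e^(−βz) dz = φ₀·(e^(−β·z₁) − e^(−β·z₂)) / (β·(z₂−z₁))
e^(−0.512×1.1) = 0.5694; e^(−0.512×2.5) = 0.2780
⟨φ⟩ = 0.65 × (0.5694 − 0.2780) / (0.512 × 1.4) = 0.65 × 0.4065 = 0.2642

0.264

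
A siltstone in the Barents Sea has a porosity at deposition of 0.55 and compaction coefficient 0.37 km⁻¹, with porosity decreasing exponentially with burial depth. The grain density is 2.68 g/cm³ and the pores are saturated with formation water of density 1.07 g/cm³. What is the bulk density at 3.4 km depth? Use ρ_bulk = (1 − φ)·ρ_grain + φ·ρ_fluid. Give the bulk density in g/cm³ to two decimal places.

Porosity at depth: n = 0.55·exp(−0.37×3.4) = 0.55×0.2842 = 0.1563
Bulk density: ρ_b = (1−n)ρ_g + n·ρ_f = 0.8437×2.68 + 0.1563×1.07
       = 2.261 + 0.167 = 2.428 g/cm³

2.43 g/cm³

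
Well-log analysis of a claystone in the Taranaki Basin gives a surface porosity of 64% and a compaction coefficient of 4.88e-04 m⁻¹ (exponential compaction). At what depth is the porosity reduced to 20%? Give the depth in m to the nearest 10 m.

2380 m

Working in km (1 km = 1000 m; β in km⁻¹ = β in m⁻¹ × 1000):
Invert Athy's law: z = ln(phi₀/phi) / β
z = ln(0.64/0.2) / 0.488 = ln(3.2) / 0.488 = 1.1632 / 0.488 = 2.384 km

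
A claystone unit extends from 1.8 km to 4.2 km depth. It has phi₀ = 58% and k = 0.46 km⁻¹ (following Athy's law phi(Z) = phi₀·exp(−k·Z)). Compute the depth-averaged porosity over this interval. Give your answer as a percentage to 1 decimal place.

⟨phi⟩ = (1/(Z₂−Z₁)) ∫ phi₀ e^(−kZ) dZ = phi₀·(e^(−k·Z₁) − e^(−k·Z₂)) / (k·(Z₂−Z₁))
e^(−0.46×1.8) = 0.4369; e^(−0.46×4.2) = 0.1449
⟨phi⟩ = 0.58 × (0.4369 − 0.1449) / (0.46 × 2.4) = 0.58 × 0.2646 = 0.1534

15.3%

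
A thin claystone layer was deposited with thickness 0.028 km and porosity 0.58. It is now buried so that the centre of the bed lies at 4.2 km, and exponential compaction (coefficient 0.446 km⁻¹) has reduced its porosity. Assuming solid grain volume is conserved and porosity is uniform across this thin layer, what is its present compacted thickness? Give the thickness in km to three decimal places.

Porosity at 4.2 km: φ = 0.58·exp(−0.446×4.2) = 0.0891
Solid-volume conservation: h(1−φ) = h₀(1−φ₀) ⇒ h = h₀·(1−φ₀)/(1−φ)
h = 0.028 × (1 − 0.58)/(1 − 0.0891) = 0.028 × 0.4611 = 0.0129 km

0.013 km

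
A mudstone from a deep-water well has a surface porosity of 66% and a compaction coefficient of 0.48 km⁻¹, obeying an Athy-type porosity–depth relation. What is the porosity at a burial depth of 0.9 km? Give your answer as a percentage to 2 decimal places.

42.85%

φ = φ₀·exp(−β·Z) = 0.66 × exp(−0.48 × 0.9) = 0.66 × exp(−0.432)
  = 0.66 × 0.6492 = 0.4285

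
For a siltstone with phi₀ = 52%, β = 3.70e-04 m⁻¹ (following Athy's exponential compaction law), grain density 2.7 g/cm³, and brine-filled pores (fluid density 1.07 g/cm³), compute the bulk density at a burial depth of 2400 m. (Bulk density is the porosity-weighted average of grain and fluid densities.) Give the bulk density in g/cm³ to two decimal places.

Working in km (1 km = 1000 m; β in km⁻¹ = β in m⁻¹ × 1000):
Porosity at depth: phi = 0.52·exp(−0.37×2.4) = 0.52×0.4115 = 0.2140
Bulk density: ρ_b = (1−phi)ρ_g + phi·ρ_f = 0.7860×2.7 + 0.2140×1.07
       = 2.122 + 0.229 = 2.351 g/cm³

2.35 g/cm³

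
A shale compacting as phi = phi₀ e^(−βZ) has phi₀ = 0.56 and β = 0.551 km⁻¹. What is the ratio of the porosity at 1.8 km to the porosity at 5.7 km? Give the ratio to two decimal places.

8.58

phi(Z₁)/phi(Z₂) = e^(−β·Z₁)/e^(−β·Z₂) = e^{β(Z₂−Z₁)}
= exp(0.551 × 3.9) = exp(2.149) = 8.5754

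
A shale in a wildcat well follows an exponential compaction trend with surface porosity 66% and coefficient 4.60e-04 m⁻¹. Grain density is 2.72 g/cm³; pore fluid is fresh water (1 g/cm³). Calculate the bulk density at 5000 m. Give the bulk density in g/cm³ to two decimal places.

Working in km (1 km = 1000 m; c in km⁻¹ = c in m⁻¹ × 1000):
Porosity at depth: n = 0.66·exp(−0.46×5) = 0.66×0.1003 = 0.0662
Bulk density: ρ_b = (1−n)ρ_g + n·ρ_f = 0.9338×2.72 + 0.0662×1
       = 2.540 + 0.066 = 2.606 g/cm³

2.61 g/cm³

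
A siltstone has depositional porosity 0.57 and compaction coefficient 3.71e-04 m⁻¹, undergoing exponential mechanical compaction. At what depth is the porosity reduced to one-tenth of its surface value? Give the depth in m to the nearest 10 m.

Working in km (1 km = 1000 m; c in km⁻¹ = c in m⁻¹ × 1000):
phi/phi₀ = 1/10 ⇒ exp(−c·d) = 1/10 ⇒ d = ln(10) / c
d = 2.3026 / 0.371 = 6.206 km

6210 m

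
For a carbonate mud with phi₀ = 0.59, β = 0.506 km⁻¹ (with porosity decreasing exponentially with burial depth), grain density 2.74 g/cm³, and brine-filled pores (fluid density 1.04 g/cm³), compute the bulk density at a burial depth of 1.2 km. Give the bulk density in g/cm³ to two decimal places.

Porosity at depth: phi = 0.59·exp(−0.506×1.2) = 0.59×0.5449 = 0.3215
Bulk density: ρ_b = (1−phi)ρ_g + phi·ρ_f = 0.6785×2.74 + 0.3215×1.04
       = 1.859 + 0.334 = 2.193 g/cm³

2.19 g/cm³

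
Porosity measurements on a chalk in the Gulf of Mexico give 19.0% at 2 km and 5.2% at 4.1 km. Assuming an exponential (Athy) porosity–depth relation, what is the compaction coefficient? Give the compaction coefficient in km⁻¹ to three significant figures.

0.617 km⁻¹

Athy: phi(z) = phi₀ e^(−cz) ⇒ phi₁/phi₂ = e^{c(z₂−z₁)} ⇒ c = ln(phi₁/phi₂)/(z₂−z₁)
c = ln(0.19/0.052) / (4.1 − 2) = ln(3.654) / 2.1 = 1.2958 / 2.1 = 0.617 km⁻¹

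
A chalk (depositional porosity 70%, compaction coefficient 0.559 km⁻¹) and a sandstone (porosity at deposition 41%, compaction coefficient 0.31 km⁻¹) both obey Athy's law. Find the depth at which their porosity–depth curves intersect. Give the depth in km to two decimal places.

2.15 km

Set φ₀ₐ e^(−βₐz) = φ₀ᵦ e^(−βᵦz) ⇒ ln(φ₀ₐ/φ₀ᵦ) = (βₐ − βᵦ)·z
z = ln(0.7/0.41) / (0.559 − 0.31) = 0.5349 / 0.249 = 2.148 km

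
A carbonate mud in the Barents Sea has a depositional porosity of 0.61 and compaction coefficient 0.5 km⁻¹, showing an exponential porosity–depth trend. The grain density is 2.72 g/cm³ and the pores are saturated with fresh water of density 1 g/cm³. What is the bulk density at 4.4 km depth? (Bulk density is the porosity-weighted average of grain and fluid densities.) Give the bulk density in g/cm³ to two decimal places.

Porosity at depth: phi = 0.61·exp(−0.5×4.4) = 0.61×0.1108 = 0.0676
Bulk density: ρ_b = (1−phi)ρ_g + phi·ρ_f = 0.9324×2.72 + 0.0676×1
       = 2.536 + 0.068 = 2.604 g/cm³

2.60 g/cm³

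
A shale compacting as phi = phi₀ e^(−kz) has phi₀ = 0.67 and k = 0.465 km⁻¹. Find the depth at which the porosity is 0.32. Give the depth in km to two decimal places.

Invert Athy's law: z = ln(phi₀/phi) / k
z = ln(0.67/0.32) / 0.465 = ln(2.094) / 0.465 = 0.7390 / 0.465 = 1.589 km

1.59 km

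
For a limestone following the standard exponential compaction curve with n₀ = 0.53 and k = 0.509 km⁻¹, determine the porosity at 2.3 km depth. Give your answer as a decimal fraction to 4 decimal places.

0.1644

n = n₀·exp(−k·Z) = 0.53 × exp(−0.509 × 2.3) = 0.53 × exp(−1.171)
  = 0.53 × 0.3101 = 0.1644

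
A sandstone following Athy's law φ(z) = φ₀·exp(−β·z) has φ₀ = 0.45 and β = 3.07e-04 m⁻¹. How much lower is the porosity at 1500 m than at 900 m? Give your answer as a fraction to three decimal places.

Working in km (1 km = 1000 m; β in km⁻¹ = β in m⁻¹ × 1000):
φ(0.9) = 0.45·e^(−0.307×0.9) = 0.3414
φ(1.5) = 0.45·e^(−0.307×1.5) = 0.2839
Δφ = 0.3414 − 0.2839 = 0.0574

0.057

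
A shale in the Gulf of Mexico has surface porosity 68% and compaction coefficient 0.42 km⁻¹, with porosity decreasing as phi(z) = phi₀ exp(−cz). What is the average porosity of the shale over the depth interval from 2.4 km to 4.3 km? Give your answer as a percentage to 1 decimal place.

17.1%

⟨phi⟩ = (1/(z₂−z₁)) ∫ phi₀ e^(−cz) dz = phi₀·(e^(−c·z₁) − e^(−c·z₂)) / (c·(z₂−z₁))
e^(−0.42×2.4) = 0.3649; e^(−0.42×4.3) = 0.1643
⟨phi⟩ = 0.68 × (0.3649 − 0.1643) / (0.42 × 1.9) = 0.68 × 0.2514 = 0.1710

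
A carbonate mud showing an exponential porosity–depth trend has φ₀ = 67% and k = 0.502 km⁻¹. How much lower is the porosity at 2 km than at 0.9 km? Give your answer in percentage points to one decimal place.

18.1 percentage points

φ(0.9) = 0.67·e^(−0.502×0.9) = 0.4264
φ(2) = 0.67·e^(−0.502×2) = 0.2455
Δφ = 0.4264 − 0.2455 = 0.1809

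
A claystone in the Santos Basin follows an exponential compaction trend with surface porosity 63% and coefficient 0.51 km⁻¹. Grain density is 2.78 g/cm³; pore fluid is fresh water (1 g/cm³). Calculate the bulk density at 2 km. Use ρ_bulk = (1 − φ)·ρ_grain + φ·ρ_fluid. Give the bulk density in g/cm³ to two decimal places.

Porosity at depth: phi = 0.63·exp(−0.51×2) = 0.63×0.3606 = 0.2272
Bulk density: ρ_b = (1−phi)ρ_g + phi·ρ_f = 0.7728×2.78 + 0.2272×1
       = 2.148 + 0.227 = 2.376 g/cm³

2.38 g/cm³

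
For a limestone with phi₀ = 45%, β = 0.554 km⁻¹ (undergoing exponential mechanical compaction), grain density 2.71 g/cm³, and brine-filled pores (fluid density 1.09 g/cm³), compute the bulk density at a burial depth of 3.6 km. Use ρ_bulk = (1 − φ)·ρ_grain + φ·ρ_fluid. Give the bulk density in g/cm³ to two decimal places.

Porosity at depth: phi = 0.45·exp(−0.554×3.6) = 0.45×0.1361 = 0.0612
Bulk density: ρ_b = (1−phi)ρ_g + phi·ρ_f = 0.9388×2.71 + 0.0612×1.09
       = 2.544 + 0.067 = 2.611 g/cm³

2.61 g/cm³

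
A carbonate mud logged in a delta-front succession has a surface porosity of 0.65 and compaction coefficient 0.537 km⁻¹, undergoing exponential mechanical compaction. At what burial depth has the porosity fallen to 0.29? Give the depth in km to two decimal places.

Invert Athy's law: z = ln(φ₀/φ) / β
z = ln(0.65/0.29) / 0.537 = ln(2.241) / 0.537 = 0.8071 / 0.537 = 1.503 km

1.50 km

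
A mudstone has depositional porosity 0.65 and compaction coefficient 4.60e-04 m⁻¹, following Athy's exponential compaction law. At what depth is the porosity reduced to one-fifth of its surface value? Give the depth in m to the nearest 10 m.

Working in km (1 km = 1000 m; c in km⁻¹ = c in m⁻¹ × 1000):
phi/phi₀ = 1/5 ⇒ exp(−c·z) = 1/5 ⇒ z = ln(5) / c
z = 1.6094 / 0.46 = 3.499 km

3500 m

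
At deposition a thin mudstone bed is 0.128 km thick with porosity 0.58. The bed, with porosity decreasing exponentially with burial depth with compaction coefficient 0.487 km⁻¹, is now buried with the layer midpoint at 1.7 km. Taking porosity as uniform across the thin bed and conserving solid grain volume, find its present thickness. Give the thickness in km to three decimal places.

0.072 km

Porosity at 1.7 km: φ = 0.58·exp(−0.487×1.7) = 0.2534
Solid-volume conservation: h(1−φ) = h₀(1−φ₀) ⇒ h = h₀·(1−φ₀)/(1−φ)
h = 0.128 × (1 − 0.58)/(1 − 0.2534) = 0.128 × 0.5626 = 0.0720 km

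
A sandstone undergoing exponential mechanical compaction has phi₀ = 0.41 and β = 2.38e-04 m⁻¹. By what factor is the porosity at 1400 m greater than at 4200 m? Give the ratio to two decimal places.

1.95

Working in km (1 km = 1000 m; β in km⁻¹ = β in m⁻¹ × 1000):
phi(z₁)/phi(z₂) = e^(−β·z₁)/e^(−β·z₂) = e^{β(z₂−z₁)}
= exp(0.238 × 2.8) = exp(0.6664) = 1.9472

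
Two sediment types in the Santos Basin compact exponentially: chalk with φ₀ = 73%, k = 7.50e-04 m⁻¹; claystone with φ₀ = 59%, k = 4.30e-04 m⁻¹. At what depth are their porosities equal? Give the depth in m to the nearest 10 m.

670 m

Working in km (1 km = 1000 m; k in km⁻¹ = k in m⁻¹ × 1000):
Set φ₀ₐ e^(−kₐz) = φ₀ᵦ e^(−kᵦz) ⇒ ln(φ₀ₐ/φ₀ᵦ) = (kₐ − kᵦ)·z
z = ln(0.73/0.59) / (0.75 − 0.43) = 0.2129 / 0.32 = 0.665 km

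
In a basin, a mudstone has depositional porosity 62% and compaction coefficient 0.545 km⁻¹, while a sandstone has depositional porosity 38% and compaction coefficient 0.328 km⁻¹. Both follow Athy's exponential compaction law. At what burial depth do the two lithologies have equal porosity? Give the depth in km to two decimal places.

Set phi₀ₐ e^(−kₐz) = phi₀ᵦ e^(−kᵦz) ⇒ ln(phi₀ₐ/phi₀ᵦ) = (kₐ − kᵦ)·z
z = ln(0.62/0.38) / (0.545 − 0.328) = 0.4895 / 0.217 = 2.256 km

2.26 km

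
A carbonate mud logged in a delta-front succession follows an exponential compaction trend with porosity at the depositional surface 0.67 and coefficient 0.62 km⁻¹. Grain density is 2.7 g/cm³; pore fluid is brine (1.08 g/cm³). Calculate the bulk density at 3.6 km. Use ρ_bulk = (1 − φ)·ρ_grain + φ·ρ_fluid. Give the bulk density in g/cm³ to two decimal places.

2.58 g/cm³

Porosity at depth: n = 0.67·exp(−0.62×3.6) = 0.67×0.1073 = 0.0719
Bulk density: ρ_b = (1−n)ρ_g + n·ρ_f = 0.9281×2.7 + 0.0719×1.08
       = 2.506 + 0.078 = 2.584 g/cm³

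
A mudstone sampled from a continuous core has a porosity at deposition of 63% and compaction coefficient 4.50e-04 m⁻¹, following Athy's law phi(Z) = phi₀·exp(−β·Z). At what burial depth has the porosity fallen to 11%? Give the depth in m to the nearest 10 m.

Working in km (1 km = 1000 m; β in km⁻¹ = β in m⁻¹ × 1000):
Invert Athy's law: Z = ln(phi₀/phi) / β
Z = ln(0.63/0.11) / 0.45 = ln(5.727) / 0.45 = 1.7452 / 0.45 = 3.878 km

3880 m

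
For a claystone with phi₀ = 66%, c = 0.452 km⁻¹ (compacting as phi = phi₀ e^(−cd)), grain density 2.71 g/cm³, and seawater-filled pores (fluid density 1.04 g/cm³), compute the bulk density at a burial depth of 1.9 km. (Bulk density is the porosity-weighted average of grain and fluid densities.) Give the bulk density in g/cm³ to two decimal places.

Porosity at depth: phi = 0.66·exp(−0.452×1.9) = 0.66×0.4237 = 0.2796
Bulk density: ρ_b = (1−phi)ρ_g + phi·ρ_f = 0.7204×2.71 + 0.2796×1.04
       = 1.952 + 0.291 = 2.243 g/cm³

2.24 g/cm³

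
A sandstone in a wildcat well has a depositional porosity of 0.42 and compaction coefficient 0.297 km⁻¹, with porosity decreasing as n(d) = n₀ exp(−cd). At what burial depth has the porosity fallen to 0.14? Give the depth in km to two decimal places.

3.70 km

Invert Athy's law: d = ln(n₀/n) / c
d = ln(0.42/0.14) / 0.297 = ln(3) / 0.297 = 1.0986 / 0.297 = 3.699 km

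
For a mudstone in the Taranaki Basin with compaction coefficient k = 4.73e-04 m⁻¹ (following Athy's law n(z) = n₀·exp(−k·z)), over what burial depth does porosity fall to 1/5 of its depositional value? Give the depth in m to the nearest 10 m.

3400 m

Working in km (1 km = 1000 m; k in km⁻¹ = k in m⁻¹ × 1000):
n/n₀ = 1/5 ⇒ exp(−k·z) = 1/5 ⇒ z = ln(5) / k
z = 1.6094 / 0.473 = 3.403 km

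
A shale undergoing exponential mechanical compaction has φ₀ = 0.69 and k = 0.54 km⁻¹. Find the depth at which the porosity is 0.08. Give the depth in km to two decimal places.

Invert Athy's law: d = ln(φ₀/φ) / k
d = ln(0.69/0.08) / 0.54 = ln(8.625) / 0.54 = 2.1547 / 0.54 = 3.990 km

3.99 km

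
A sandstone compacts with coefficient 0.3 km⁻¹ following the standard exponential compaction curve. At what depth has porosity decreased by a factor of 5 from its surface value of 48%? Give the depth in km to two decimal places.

φ/φ₀ = 1/5 ⇒ exp(−β·Z) = 1/5 ⇒ Z = ln(5) / β
Z = 1.6094 / 0.3 = 5.365 km

5.36 km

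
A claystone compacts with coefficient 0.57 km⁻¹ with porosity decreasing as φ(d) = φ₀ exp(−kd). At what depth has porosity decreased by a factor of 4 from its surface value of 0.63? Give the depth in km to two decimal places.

φ/φ₀ = 1/4 ⇒ exp(−k·d) = 1/4 ⇒ d = ln(4) / k
d = 1.3863 / 0.57 = 2.432 km

2.43 km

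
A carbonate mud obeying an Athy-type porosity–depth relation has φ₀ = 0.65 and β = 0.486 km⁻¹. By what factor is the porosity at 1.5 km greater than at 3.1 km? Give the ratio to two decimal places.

2.18

φ(d₁)/φ(d₂) = e^(−β·d₁)/e^(−β·d₂) = e^{β(d₂−d₁)}
= exp(0.486 × 1.6) = exp(0.7776) = 2.1762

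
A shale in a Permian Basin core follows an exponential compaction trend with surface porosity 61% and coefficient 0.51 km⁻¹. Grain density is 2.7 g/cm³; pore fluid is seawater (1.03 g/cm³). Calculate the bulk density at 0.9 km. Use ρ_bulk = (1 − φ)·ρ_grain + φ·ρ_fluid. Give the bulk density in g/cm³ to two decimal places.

Porosity at depth: phi = 0.61·exp(−0.51×0.9) = 0.61×0.6319 = 0.3855
Bulk density: ρ_b = (1−phi)ρ_g + phi·ρ_f = 0.6145×2.7 + 0.3855×1.03
       = 1.659 + 0.397 = 2.056 g/cm³

2.06 g/cm³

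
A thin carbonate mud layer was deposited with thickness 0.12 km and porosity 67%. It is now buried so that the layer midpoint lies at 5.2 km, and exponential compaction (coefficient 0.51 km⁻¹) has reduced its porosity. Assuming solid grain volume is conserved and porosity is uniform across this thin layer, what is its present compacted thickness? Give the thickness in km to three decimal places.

Porosity at 5.2 km: phi = 0.67·exp(−0.51×5.2) = 0.0472
Solid-volume conservation: h(1−phi) = h₀(1−phi₀) ⇒ h = h₀·(1−phi₀)/(1−phi)
h = 0.12 × (1 − 0.67)/(1 − 0.0472) = 0.12 × 0.3464 = 0.0416 km

0.042 km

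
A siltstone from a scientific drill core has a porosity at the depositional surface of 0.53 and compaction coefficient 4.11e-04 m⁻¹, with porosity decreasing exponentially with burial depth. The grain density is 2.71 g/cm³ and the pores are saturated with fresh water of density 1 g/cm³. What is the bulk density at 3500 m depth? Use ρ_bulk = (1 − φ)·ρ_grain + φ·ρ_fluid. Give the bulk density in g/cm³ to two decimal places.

2.49 g/cm³

Working in km (1 km = 1000 m; β in km⁻¹ = β in m⁻¹ × 1000):
Porosity at depth: φ = 0.53·exp(−0.411×3.5) = 0.53×0.2373 = 0.1258
Bulk density: ρ_b = (1−φ)ρ_g + φ·ρ_f = 0.8742×2.71 + 0.1258×1
       = 2.369 + 0.126 = 2.495 g/cm³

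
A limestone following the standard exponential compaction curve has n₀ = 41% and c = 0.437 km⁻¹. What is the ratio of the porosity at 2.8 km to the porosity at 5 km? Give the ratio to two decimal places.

n(Z₁)/n(Z₂) = e^(−c·Z₁)/e^(−c·Z₂) = e^{c(Z₂−Z₁)}
= exp(0.437 × 2.2) = exp(0.9614) = 2.6154

2.62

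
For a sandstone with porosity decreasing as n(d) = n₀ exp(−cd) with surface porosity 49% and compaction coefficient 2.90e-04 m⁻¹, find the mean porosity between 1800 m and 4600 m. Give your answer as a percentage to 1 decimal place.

19.9%

Working in km (1 km = 1000 m; c in km⁻¹ = c in m⁻¹ × 1000):
⟨n⟩ = (1/(d₂−d₁)) ∫ n₀ e^(−cd) dd = n₀·(e^(−c·d₁) − e^(−c·d₂)) / (c·(d₂−d₁))
e^(−0.29×1.8) = 0.5933; e^(−0.29×4.6) = 0.2634
⟨n⟩ = 0.49 × (0.5933 − 0.2634) / (0.29 × 2.8) = 0.49 × 0.4063 = 0.1991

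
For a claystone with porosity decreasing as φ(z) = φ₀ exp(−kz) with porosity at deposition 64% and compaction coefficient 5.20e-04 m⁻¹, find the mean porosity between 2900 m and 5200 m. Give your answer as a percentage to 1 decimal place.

8.3%

Working in km (1 km = 1000 m; k in km⁻¹ = k in m⁻¹ × 1000):
⟨φ⟩ = (1/(z₂−z₁)) ∫ φ₀ e^(−kz) dz = φ₀·(e^(−k·z₁) − e^(−k·z₂)) / (k·(z₂−z₁))
e^(−0.52×2.9) = 0.2214; e^(−0.52×5.2) = 0.0669
⟨φ⟩ = 0.64 × (0.2214 − 0.0669) / (0.52 × 2.3) = 0.64 × 0.1291 = 0.0826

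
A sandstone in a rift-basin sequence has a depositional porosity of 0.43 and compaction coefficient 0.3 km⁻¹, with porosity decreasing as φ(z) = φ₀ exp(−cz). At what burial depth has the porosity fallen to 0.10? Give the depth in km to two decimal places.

Invert Athy's law: z = ln(φ₀/φ) / c
z = ln(0.43/0.1) / 0.3 = ln(4.3) / 0.3 = 1.4586 / 0.3 = 4.862 km

4.86 km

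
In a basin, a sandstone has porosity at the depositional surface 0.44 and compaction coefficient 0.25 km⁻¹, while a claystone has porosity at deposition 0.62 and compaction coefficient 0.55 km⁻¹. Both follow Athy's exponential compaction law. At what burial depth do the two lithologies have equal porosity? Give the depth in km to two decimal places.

1.14 km

Set n₀ₐ e^(−βₐd) = n₀ᵦ e^(−βᵦd) ⇒ ln(n₀ₐ/n₀ᵦ) = (βₐ − βᵦ)·d
d = ln(0.44/0.62) / (0.25 − 0.55) = -0.3429 / -0.3 = 1.143 km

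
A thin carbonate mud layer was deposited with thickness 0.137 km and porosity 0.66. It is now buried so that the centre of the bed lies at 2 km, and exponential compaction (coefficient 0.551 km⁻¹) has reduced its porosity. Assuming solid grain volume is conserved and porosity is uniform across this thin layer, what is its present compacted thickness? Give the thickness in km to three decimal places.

0.060 km

Porosity at 2 km: φ = 0.66·exp(−0.551×2) = 0.2193
Solid-volume conservation: h(1−φ) = h₀(1−φ₀) ⇒ h = h₀·(1−φ₀)/(1−φ)
h = 0.137 × (1 − 0.66)/(1 − 0.2193) = 0.137 × 0.4355 = 0.0597 km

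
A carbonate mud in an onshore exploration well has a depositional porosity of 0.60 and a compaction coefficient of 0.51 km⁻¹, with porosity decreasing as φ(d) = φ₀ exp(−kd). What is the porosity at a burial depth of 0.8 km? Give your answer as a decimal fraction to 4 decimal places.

φ = φ₀·exp(−k·d) = 0.6 × exp(−0.51 × 0.8) = 0.6 × exp(−0.408)
  = 0.6 × 0.6650 = 0.3990

0.3990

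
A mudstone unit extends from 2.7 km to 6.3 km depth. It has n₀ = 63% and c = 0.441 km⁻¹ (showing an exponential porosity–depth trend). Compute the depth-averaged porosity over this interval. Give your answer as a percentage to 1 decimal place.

⟨n⟩ = (1/(z₂−z₁)) ∫ n₀ e^(−cz) dz = n₀·(e^(−c·z₁) − e^(−c·z₂)) / (c·(z₂−z₁))
e^(−0.441×2.7) = 0.3040; e^(−0.441×6.3) = 0.0621
⟨n⟩ = 0.63 × (0.3040 − 0.0621) / (0.441 × 3.6) = 0.63 × 0.1523 = 0.0960

9.6%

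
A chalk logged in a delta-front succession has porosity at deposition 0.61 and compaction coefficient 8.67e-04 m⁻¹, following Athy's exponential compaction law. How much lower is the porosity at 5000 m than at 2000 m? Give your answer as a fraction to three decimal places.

Working in km (1 km = 1000 m; k in km⁻¹ = k in m⁻¹ × 1000):
n(2) = 0.61·e^(−0.867×2) = 0.1077
n(5) = 0.61·e^(−0.867×5) = 0.0080
Δn = 0.1077 − 0.0080 = 0.0997

0.100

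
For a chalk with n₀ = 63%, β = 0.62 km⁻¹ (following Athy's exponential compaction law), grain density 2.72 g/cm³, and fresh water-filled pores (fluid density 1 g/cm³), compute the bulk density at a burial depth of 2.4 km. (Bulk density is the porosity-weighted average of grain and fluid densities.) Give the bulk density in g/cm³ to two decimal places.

Porosity at depth: n = 0.63·exp(−0.62×2.4) = 0.63×0.2258 = 0.1423
Bulk density: ρ_b = (1−n)ρ_g + n·ρ_f = 0.8577×2.72 + 0.1423×1
       = 2.333 + 0.142 = 2.475 g/cm³

2.48 g/cm³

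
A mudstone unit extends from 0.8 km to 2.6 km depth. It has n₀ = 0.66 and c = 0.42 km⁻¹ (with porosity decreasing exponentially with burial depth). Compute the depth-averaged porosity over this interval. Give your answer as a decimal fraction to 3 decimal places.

0.331

⟨n⟩ = (1/(z₂−z₁)) ∫ n₀ e^(−cz) dz = n₀·(e^(−c·z₁) − e^(−c·z₂)) / (c·(z₂−z₁))
e^(−0.42×0.8) = 0.7146; e^(−0.42×2.6) = 0.3355
⟨n⟩ = 0.66 × (0.7146 − 0.3355) / (0.42 × 1.8) = 0.66 × 0.5014 = 0.3309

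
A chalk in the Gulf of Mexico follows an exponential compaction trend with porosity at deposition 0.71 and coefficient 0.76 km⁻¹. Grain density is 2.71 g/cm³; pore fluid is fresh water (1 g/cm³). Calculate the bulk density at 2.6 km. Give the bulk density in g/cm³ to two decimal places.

Porosity at depth: phi = 0.71·exp(−0.76×2.6) = 0.71×0.1386 = 0.0984
Bulk density: ρ_b = (1−phi)ρ_g + phi·ρ_f = 0.9016×2.71 + 0.0984×1
       = 2.443 + 0.098 = 2.542 g/cm³

2.54 g/cm³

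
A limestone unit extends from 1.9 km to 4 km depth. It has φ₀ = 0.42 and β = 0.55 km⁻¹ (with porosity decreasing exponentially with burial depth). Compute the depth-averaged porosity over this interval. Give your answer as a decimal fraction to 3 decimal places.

0.088

⟨φ⟩ = (1/(Z₂−Z₁)) ∫ φ₀ e^(−βZ) dZ = φ₀·(e^(−β·Z₁) − e^(−β·Z₂)) / (β·(Z₂−Z₁))
e^(−0.55×1.9) = 0.3517; e^(−0.55×4) = 0.1108
⟨φ⟩ = 0.42 × (0.3517 − 0.1108) / (0.55 × 2.1) = 0.42 × 0.2086 = 0.0876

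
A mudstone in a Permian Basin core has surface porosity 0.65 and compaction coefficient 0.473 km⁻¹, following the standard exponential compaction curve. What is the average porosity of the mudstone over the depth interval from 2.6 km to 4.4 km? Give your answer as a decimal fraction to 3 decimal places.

⟨phi⟩ = (1/(Z₂−Z₁)) ∫ phi₀ e^(−kZ) dZ = phi₀·(e^(−k·Z₁) − e^(−k·Z₂)) / (k·(Z₂−Z₁))
e^(−0.473×2.6) = 0.2924; e^(−0.473×4.4) = 0.1248
⟨phi⟩ = 0.65 × (0.2924 − 0.1248) / (0.473 × 1.8) = 0.65 × 0.1968 = 0.1279

0.128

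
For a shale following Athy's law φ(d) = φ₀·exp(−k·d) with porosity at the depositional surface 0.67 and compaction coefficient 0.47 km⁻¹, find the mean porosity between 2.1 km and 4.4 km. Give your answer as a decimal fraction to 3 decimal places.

0.153

⟨φ⟩ = (1/(d₂−d₁)) ∫ φ₀ e^(−kd) dd = φ₀·(e^(−k·d₁) − e^(−k·d₂)) / (k·(d₂−d₁))
e^(−0.47×2.1) = 0.3727; e^(−0.47×4.4) = 0.1264
⟨φ⟩ = 0.67 × (0.3727 − 0.1264) / (0.47 × 2.3) = 0.67 × 0.2278 = 0.1526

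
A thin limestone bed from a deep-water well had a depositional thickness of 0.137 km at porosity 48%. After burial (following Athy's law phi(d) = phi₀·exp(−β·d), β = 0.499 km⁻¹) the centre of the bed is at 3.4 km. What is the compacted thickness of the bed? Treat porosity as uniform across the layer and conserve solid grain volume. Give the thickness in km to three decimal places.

0.078 km

Porosity at 3.4 km: phi = 0.48·exp(−0.499×3.4) = 0.0880
Solid-volume conservation: h(1−phi) = h₀(1−phi₀) ⇒ h = h₀·(1−phi₀)/(1−phi)
h = 0.137 × (1 − 0.48)/(1 − 0.0880) = 0.137 × 0.5702 = 0.0781 km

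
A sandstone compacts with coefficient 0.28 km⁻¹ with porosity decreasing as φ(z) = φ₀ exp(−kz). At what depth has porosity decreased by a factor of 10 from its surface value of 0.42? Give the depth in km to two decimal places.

φ/φ₀ = 1/10 ⇒ exp(−k·z) = 1/10 ⇒ z = ln(10) / k
z = 2.3026 / 0.28 = 8.224 km

8.22 km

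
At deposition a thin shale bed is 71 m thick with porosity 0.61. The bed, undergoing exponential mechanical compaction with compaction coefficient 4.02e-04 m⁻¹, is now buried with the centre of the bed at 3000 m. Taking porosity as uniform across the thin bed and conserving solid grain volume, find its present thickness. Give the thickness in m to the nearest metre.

34 m

Working in km (1 km = 1000 m; c in km⁻¹ = c in m⁻¹ × 1000):
Porosity at 3 km: φ = 0.61·exp(−0.402×3) = 0.1826
Solid-volume conservation: h(1−φ) = h₀(1−φ₀) ⇒ h = h₀·(1−φ₀)/(1−φ)
h = 0.071 × (1 − 0.61)/(1 − 0.1826) = 0.071 × 0.4771 = 0.0339 km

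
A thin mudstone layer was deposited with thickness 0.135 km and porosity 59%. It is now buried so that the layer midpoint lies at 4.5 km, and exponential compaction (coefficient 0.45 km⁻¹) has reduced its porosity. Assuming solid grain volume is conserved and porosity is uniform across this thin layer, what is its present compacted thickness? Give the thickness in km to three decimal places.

0.060 km

Porosity at 4.5 km: phi = 0.59·exp(−0.45×4.5) = 0.0779
Solid-volume conservation: h(1−phi) = h₀(1−phi₀) ⇒ h = h₀·(1−phi₀)/(1−phi)
h = 0.135 × (1 − 0.59)/(1 − 0.0779) = 0.135 × 0.4446 = 0.0600 km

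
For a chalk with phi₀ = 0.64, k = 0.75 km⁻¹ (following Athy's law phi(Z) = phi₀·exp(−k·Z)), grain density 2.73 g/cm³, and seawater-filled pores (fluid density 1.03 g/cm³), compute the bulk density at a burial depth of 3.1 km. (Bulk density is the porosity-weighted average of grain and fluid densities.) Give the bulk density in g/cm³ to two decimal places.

Porosity at depth: phi = 0.64·exp(−0.75×3.1) = 0.64×0.0978 = 0.0626
Bulk density: ρ_b = (1−phi)ρ_g + phi·ρ_f = 0.9374×2.73 + 0.0626×1.03
       = 2.559 + 0.064 = 2.624 g/cm³

2.62 g/cm³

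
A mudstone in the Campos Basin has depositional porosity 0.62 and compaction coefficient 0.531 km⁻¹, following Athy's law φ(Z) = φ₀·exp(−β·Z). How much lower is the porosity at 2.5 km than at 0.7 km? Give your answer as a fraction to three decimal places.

0.263

φ(0.7) = 0.62·e^(−0.531×0.7) = 0.4275
φ(2.5) = 0.62·e^(−0.531×2.5) = 0.1644
Δφ = 0.4275 − 0.1644 = 0.2631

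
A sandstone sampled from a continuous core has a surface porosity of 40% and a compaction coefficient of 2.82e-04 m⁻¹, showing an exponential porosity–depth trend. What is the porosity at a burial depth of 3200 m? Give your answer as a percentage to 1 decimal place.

Working in km (1 km = 1000 m; β in km⁻¹ = β in m⁻¹ × 1000):
phi = phi₀·exp(−β·d) = 0.4 × exp(−0.282 × 3.2) = 0.4 × exp(−0.9024)
  = 0.4 × 0.4056 = 0.1622

16.2%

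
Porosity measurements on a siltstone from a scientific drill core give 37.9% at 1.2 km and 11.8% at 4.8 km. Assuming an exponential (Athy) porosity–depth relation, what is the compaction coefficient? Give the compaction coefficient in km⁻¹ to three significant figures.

Athy: phi(z) = phi₀ e^(−βz) ⇒ phi₁/phi₂ = e^{β(z₂−z₁)} ⇒ β = ln(phi₁/phi₂)/(z₂−z₁)
β = ln(0.379/0.118) / (4.8 − 1.2) = ln(3.212) / 3.6 = 1.1669 / 3.6 = 0.3241 km⁻¹

0.324 km⁻¹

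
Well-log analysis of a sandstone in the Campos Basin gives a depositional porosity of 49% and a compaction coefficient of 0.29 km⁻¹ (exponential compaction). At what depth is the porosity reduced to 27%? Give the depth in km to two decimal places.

Invert Athy's law: d = ln(phi₀/phi) / β
d = ln(0.49/0.27) / 0.29 = ln(1.815) / 0.29 = 0.5960 / 0.29 = 2.055 km

2.06 km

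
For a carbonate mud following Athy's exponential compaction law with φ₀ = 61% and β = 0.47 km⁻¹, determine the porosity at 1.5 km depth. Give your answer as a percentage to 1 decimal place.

φ = φ₀·exp(−β·Z) = 0.61 × exp(−0.47 × 1.5) = 0.61 × exp(−0.705)
  = 0.61 × 0.4941 = 0.3014

30.1%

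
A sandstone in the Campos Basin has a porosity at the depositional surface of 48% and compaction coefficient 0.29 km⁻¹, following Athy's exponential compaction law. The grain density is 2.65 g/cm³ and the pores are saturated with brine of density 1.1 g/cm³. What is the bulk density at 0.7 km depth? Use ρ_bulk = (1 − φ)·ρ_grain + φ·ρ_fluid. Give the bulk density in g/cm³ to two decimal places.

2.04 g/cm³

Porosity at depth: φ = 0.48·exp(−0.29×0.7) = 0.48×0.8163 = 0.3918
Bulk density: ρ_b = (1−φ)ρ_g + φ·ρ_f = 0.6082×2.65 + 0.3918×1.1
       = 1.612 + 0.431 = 2.043 g/cm³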